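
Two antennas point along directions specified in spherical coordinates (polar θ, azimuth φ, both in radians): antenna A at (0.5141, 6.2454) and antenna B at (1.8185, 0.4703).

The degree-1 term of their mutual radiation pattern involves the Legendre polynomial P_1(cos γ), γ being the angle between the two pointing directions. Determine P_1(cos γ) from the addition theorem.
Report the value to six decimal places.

Summing Y*_{l m}(θ₁,φ₁)·Y_{l m}(θ₂,φ₂) over m ∈ [−1, 1]; prefactor 4π/(2·1+1) = 4.188790:
  [-1]  conj(Y_{1,-1})(Ω₁) = (0.169776, -0.006418) ; Y_{1,-1}(Ω₂) = (0.298584, -0.151783) ; Δ = (0.049718, -0.027686)
  [+0]  conj(Y_{1,0})(Ω₁) = (0.425444, -0.000000) ; Y_{1,0}(Ω₂) = (-0.119795, 0.000000) ; Δ = (-0.050966, 0.000000)
  [+1]  conj(Y_{1,1})(Ω₁) = (-0.169776, -0.006418) ; Y_{1,1}(Ω₂) = (-0.298584, -0.151783) ; Δ = (0.049718, 0.027686)
Σ over m = (0.048471, 0.000000); ×(4π/3) → (0.203033, 0.000000). Real part: 0.203033

0.203033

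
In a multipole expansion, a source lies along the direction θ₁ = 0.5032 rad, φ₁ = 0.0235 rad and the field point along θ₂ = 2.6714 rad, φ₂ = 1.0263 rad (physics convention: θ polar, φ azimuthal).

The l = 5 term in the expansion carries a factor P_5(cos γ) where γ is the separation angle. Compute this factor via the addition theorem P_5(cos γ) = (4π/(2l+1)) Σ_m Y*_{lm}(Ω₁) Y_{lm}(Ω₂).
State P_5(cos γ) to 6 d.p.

Summing Y*_{l m}(θ₁,φ₁)·Y_{l m}(θ₂,φ₂) over m ∈ [−5, 5]; prefactor 4π/(2·5+1) = 1.142397:
  term(m=-5) = +0.000032+0.000102i   from Y*(Ω₁)=+0.012020+0.001419i, Y(Ω₂)=+0.003605+0.008093i
  term(m=-4) = +0.002473-0.002929i   from Y*(Ω₁)=+0.069226+0.006526i, Y(Ω₂)=+0.031454-0.045274i
  term(m=-3) = -0.044958-0.006024i   from Y*(Ω₁)=+0.228594+0.016143i, Y(Ω₂)=-0.197549-0.012401i
  term(m=-2) = +0.081308+0.175064i   from Y*(Ω₁)=+0.449157+0.021126i, Y(Ω₂)=+0.198916+0.380406i
  term(m=-1) = +0.099267-0.155556i   from Y*(Ω₁)=+0.405214+0.009524i, Y(Ω₂)=+0.235821-0.389427i
  term(m=+0) = -0.014503-0.000000i   from Y*(Ω₁)=-0.165536-0.000000i, Y(Ω₂)=+0.087610+0.000000i
  term(m=+1) = +0.099267+0.155556i   from Y*(Ω₁)=-0.405214+0.009524i, Y(Ω₂)=-0.235821-0.389427i
  term(m=+2) = +0.081308-0.175064i   from Y*(Ω₁)=+0.449157-0.021126i, Y(Ω₂)=+0.198916-0.380406i
  term(m=+3) = -0.044958+0.006024i   from Y*(Ω₁)=-0.228594+0.016143i, Y(Ω₂)=+0.197549-0.012401i
  term(m=+4) = +0.002473+0.002929i   from Y*(Ω₁)=+0.069226-0.006526i, Y(Ω₂)=+0.031454+0.045274i
  term(m=+5) = +0.000032-0.000102i   from Y*(Ω₁)=-0.012020+0.001419i, Y(Ω₂)=-0.003605+0.008093i
Σ over m = +0.261741+0.000000i; ×(4π/11) → +0.299012+0.000000i. Real part: 0.299012

0.299012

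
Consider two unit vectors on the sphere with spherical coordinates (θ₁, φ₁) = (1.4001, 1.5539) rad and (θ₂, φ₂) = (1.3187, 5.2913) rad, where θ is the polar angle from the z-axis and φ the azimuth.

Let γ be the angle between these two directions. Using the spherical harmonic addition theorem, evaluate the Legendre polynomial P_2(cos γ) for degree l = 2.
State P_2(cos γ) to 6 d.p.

Summing Y*_{l m}(θ₁,φ₁)·Y_{l m}(θ₂,φ₂) over m ∈ [−2, 2]; prefactor 4π/(2·2+1) = 2.513274:
  term(m=-2) = (0.050300, -0.126235)   from Y*(Ω₁)=(-0.374914, 0.012674), Y(Ω₂)=(-0.145380, 0.331788)
  term(m=-1) = (-0.019975, 0.013543)   from Y*(Ω₁)=(0.002185, 0.129306), Y(Ω₂)=(0.102096, 0.156203)
  term(m=+0) = (0.073902, 0.000000)   from Y*(Ω₁)=(-0.288089, -0.000000), Y(Ω₂)=(-0.256523, 0.000000)
  term(m=+1) = (-0.019975, -0.013543)   from Y*(Ω₁)=(-0.002185, 0.129306), Y(Ω₂)=(-0.102096, 0.156203)
  term(m=+2) = (0.050300, 0.126235)   from Y*(Ω₁)=(-0.374914, -0.012674), Y(Ω₂)=(-0.145380, -0.331788)
Total Σ_m = (0.134552, 0.000000). Multiply by 2.513274: (0.338165, 0.000000). P_2(cos γ) = 0.338165

0.338165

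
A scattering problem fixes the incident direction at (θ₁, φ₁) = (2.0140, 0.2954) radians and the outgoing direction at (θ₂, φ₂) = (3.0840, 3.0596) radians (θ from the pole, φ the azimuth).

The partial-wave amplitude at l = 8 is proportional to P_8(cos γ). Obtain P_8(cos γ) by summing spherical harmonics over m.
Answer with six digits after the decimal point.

Term-by-term m-sum for l=8 (normalisation 4π/17 = 0.739198):
  m=-8: Y*=-0.162798+0.160533i  Y=+0.000000+0.000000i  product -0.000000+0.000000i
  m=-7: Y*=+0.206991-0.381608i  Y=+0.000000+0.000000i  product +0.000000-0.000000i
  m=-6: Y*=-0.072043+0.352497i  Y=+0.000000+0.000000i  product -0.000000+0.000000i
  m=-5: Y*=+0.004746+0.050445i  Y=+0.000006+0.000002i  product -0.000000+0.000000i
  m=-4: Y*=-0.135347-0.330022i  Y=+0.000139+0.000047i  product -0.000003-0.000052i
  m=-3: Y*=+0.080758+0.098932i  Y=+0.002553+0.000641i  product +0.000143+0.000304i
  m=-2: Y*=+0.245266+0.164503i  Y=+0.033128+0.005482i  product +0.007223+0.006794i
  m=-1: Y*=-0.182755-0.055613i  Y=+0.274949+0.022594i  product -0.048992-0.019420i
  m=+0: Y*=-0.269820-0.000000i  Y=+1.094684+0.000000i  product -0.295368-0.000000i
  m=+1: Y*=+0.182755-0.055613i  Y=-0.274949+0.022594i  product -0.048992+0.019420i
  m=+2: Y*=+0.245266-0.164503i  Y=+0.033128-0.005482i  product +0.007223-0.006794i
  m=+3: Y*=-0.080758+0.098932i  Y=-0.002553+0.000641i  product +0.000143-0.000304i
  m=+4: Y*=-0.135347+0.330022i  Y=+0.000139-0.000047i  product -0.000003+0.000052i
  m=+5: Y*=-0.004746+0.050445i  Y=-0.000006+0.000002i  product -0.000000-0.000000i
  m=+6: Y*=-0.072043-0.352497i  Y=+0.000000-0.000000i  product -0.000000-0.000000i
  m=+7: Y*=-0.206991-0.381608i  Y=-0.000000+0.000000i  product +0.000000+0.000000i
  m=+8: Y*=-0.162798-0.160533i  Y=+0.000000-0.000000i  product -0.000000-0.000000i
Total Σ_m = -0.378626-0.000000i. Multiply by 0.739198: -0.279880-0.000000i. P_8(cos γ) = -0.279880

-0.279880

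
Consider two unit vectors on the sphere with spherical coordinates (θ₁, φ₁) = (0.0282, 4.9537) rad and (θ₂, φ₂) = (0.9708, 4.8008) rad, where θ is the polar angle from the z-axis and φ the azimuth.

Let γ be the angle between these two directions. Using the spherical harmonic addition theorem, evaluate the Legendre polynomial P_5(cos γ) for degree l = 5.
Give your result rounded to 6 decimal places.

-0.121369

Term-by-term m-sum for l=5 (normalisation 4π/11 = 1.142397):
  m=-5: (0.000000, -0.000000) × (0.076039, 0.160660) = (0.000000, 0.000000)  (running Σ = (0.000000, 0.000000))
  m=-4: (0.000001, 0.000001) × (0.360742, -0.133173) = (0.000000, 0.000000)  (running Σ = (0.000000, 0.000000))
  m=-3: (-0.000041, 0.000046) × (-0.095305, -0.350861) = (0.000020, 0.000010)  (running Σ = (0.000020, 0.000010))
  m=-2: (-0.002383, -0.001249) × (0.027943, -0.004993) = (-0.000073, -0.000023)  (running Σ = (-0.000052, -0.000013))
  m=-1: (0.017217, -0.069958) × (-0.031017, -0.349912) = (-0.025013, -0.003855)  (running Σ = (-0.025065, -0.003867))
  m=0: (0.930030, -0.000000) × (-0.060331, 0.000000) = (-0.056109, 0.000000)  (running Σ = (-0.081175, -0.003867))
  m=1: (-0.017217, -0.069958) × (0.031017, -0.349912) = (-0.025013, 0.003855)  (running Σ = (-0.106188, -0.000013))
  m=2: (-0.002383, 0.001249) × (0.027943, 0.004993) = (-0.000073, 0.000023)  (running Σ = (-0.106261, 0.000010))
  m=3: (0.000041, 0.000046) × (0.095305, -0.350861) = (0.000020, -0.000010)  (running Σ = (-0.106240, 0.000000))
  m=4: (0.000001, -0.000001) × (0.360742, 0.133173) = (0.000000, -0.000000)  (running Σ = (-0.106240, 0.000000))
  m=5: (-0.000000, -0.000000) × (-0.076039, 0.160660) = (0.000000, -0.000000)  (running Σ = (-0.106240, -0.000000))
Total Σ_m = (-0.106240, -0.000000). Multiply by 1.142397: (-0.121369, -0.000000). P_5(cos γ) = -0.121369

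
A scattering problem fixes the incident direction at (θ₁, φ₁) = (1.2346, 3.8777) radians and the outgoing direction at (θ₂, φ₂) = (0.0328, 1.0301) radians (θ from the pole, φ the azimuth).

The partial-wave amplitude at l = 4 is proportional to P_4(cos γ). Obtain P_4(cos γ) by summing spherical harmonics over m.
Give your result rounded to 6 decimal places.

0.072775

Addition theorem: P_4(cos γ) = (4π/9) Σ_m Y*_{lm}(Ω₁) Y_{lm}(Ω₂), m = −4…4:
  term(m=-4) = (0.000000, -0.000000)   from Y*(Ω₁)=(-0.344641, 0.068845), Y(Ω₂)=(-0.000000, 0.000000)
  term(m=-3) = (-0.000010, 0.000012)   from Y*(Ω₁)=(0.206766, -0.279148), Y(Ω₂)=(-0.000044, -0.000002)
  term(m=-2) = (-0.000127, 0.000085)   from Y*(Ω₁)=(-0.006988, -0.070657), Y(Ω₂)=(-0.001013, -0.001903)
  term(m=-1) = (0.019539, -0.005916)   from Y*(Ω₁)=(0.244379, 0.221402), Y(Ω₂)=(0.031866, -0.053077)
  term(m=+0) = (0.013318, 0.000000)   from Y*(Ω₁)=(0.015822, -0.000000), Y(Ω₂)=(0.841738, 0.000000)
  term(m=+1) = (0.019539, 0.005916)   from Y*(Ω₁)=(-0.244379, 0.221402), Y(Ω₂)=(-0.031866, -0.053077)
  term(m=+2) = (-0.000127, -0.000085)   from Y*(Ω₁)=(-0.006988, 0.070657), Y(Ω₂)=(-0.001013, 0.001903)
  term(m=+3) = (-0.000010, -0.000012)   from Y*(Ω₁)=(-0.206766, -0.279148), Y(Ω₂)=(0.000044, -0.000002)
  term(m=+4) = (0.000000, 0.000000)   from Y*(Ω₁)=(-0.344641, -0.068845), Y(Ω₂)=(-0.000000, -0.000000)
Total Σ_m = (0.052121, -0.000000). Multiply by 1.396263: (0.072775, -0.000000). P_4(cos γ) = 0.072775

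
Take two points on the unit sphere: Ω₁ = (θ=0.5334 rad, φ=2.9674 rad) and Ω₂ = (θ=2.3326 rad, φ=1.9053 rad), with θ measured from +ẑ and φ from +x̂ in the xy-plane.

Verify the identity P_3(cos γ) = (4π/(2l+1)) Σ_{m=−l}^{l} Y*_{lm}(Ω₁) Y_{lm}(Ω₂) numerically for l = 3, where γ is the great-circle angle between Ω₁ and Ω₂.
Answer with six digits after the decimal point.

0.443848

Summing Y*_{l m}(θ₁,φ₁)·Y_{l m}(θ₂,φ₂) over m ∈ [−3, 3]; prefactor 4π/(2·3+1) = 1.795196:
  term(m=-3) = (-0.008661, -0.000387)   from Y*(Ω₁)=(-0.047527, 0.027375), Y(Ω₂)=(0.133311, 0.084938)
  term(m=-2) = (0.044165, -0.071488)   from Y*(Ω₁)=(0.213847, -0.077669), Y(Ω₂)=(0.289723, -0.229067)
  term(m=-1) = (0.070029, 0.125579)   from Y*(Ω₁)=(-0.438149, 0.077104), Y(Ω₂)=(-0.106106, -0.305285)
  term(m=+0) = (0.036176, 0.000000)   from Y*(Ω₁)=(0.227288, -0.000000), Y(Ω₂)=(0.159164, 0.000000)
  term(m=+1) = (0.070029, -0.125579)   from Y*(Ω₁)=(0.438149, 0.077104), Y(Ω₂)=(0.106106, -0.305285)
  term(m=+2) = (0.044165, 0.071488)   from Y*(Ω₁)=(0.213847, 0.077669), Y(Ω₂)=(0.289723, 0.229067)
  term(m=+3) = (-0.008661, 0.000387)   from Y*(Ω₁)=(0.047527, 0.027375), Y(Ω₂)=(-0.133311, 0.084938)
Σ over m = (0.247242, -0.000000); ×(4π/7) → (0.443848, -0.000000). Real part: 0.443848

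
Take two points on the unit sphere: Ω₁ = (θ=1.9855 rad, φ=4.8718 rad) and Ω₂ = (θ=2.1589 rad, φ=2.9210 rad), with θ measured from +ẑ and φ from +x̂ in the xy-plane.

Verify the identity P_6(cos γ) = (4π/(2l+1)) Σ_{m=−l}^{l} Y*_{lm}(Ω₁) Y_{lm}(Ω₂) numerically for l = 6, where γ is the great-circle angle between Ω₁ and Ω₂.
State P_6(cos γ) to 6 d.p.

-0.289958

Summing Y*_{l m}(θ₁,φ₁)·Y_{l m}(θ₂,φ₂) over m ∈ [−6, 6]; prefactor 4π/(2·6+1) = 0.966644:
  term(m=-6) = 0.02963 - 0.03452j   from Y*(Ω₁)=-0.16366 - 0.23202j, Y(Ω₂)=0.03921 + 0.15536j
  term(m=-5) = -0.15166 - 0.05181j   from Y*(Ω₁)=-0.30973 + 0.30259j, Y(Ω₂)=0.16691 + 0.33035j
  term(m=-4) = 0.00407 + 0.08012j   from Y*(Ω₁)=0.15806 + 0.11710j, Y(Ω₂)=0.25911 + 0.31495j
  term(m=-3) = -0.01782 + 0.00819j   from Y*(Ω₁)=-0.11244 + 0.21691j, Y(Ω₂)=0.06332 + 0.04932j
  term(m=-2) = -0.06635 - 0.06306j   from Y*(Ω₁)=0.27266 + 0.09000j, Y(Ω₂)=-0.28826 - 0.13612j
  term(m=-1) = 0.01186 - 0.02969j   from Y*(Ω₁)=-0.02410 + 0.14991j, Y(Ω₂)=-0.20548 - 0.04608j
  term(m=+0) = 0.08055 + 0.00000j   from Y*(Ω₁)=0.30084 + 0.00000j, Y(Ω₂)=0.26777 + 0.00000j
  term(m=+1) = 0.01186 + 0.02969j   from Y*(Ω₁)=0.02410 + 0.14991j, Y(Ω₂)=0.20548 - 0.04608j
  term(m=+2) = -0.06635 + 0.06306j   from Y*(Ω₁)=0.27266 - 0.09000j, Y(Ω₂)=-0.28826 + 0.13612j
  term(m=+3) = -0.01782 - 0.00819j   from Y*(Ω₁)=0.11244 + 0.21691j, Y(Ω₂)=-0.06332 + 0.04932j
  term(m=+4) = 0.00407 - 0.08012j   from Y*(Ω₁)=0.15806 - 0.11710j, Y(Ω₂)=0.25911 - 0.31495j
  term(m=+5) = -0.15166 + 0.05181j   from Y*(Ω₁)=0.30973 + 0.30259j, Y(Ω₂)=-0.16691 + 0.33035j
  term(m=+6) = 0.02963 + 0.03452j   from Y*(Ω₁)=-0.16366 + 0.23202j, Y(Ω₂)=0.03921 - 0.15536j
Accumulated sum -0.29996 + 0.00000j; after 4π/(2l+1) scaling, -0.28996 + 0.00000j ⇒ P_6 = -0.289958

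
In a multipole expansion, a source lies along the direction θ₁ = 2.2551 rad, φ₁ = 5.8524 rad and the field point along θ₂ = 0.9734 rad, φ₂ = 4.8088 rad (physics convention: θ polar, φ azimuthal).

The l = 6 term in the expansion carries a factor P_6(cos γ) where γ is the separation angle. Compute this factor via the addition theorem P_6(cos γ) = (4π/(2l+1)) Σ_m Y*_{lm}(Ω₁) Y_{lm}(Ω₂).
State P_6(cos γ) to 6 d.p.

-0.305270

Summing Y*_{l m}(θ₁,φ₁)·Y_{l m}(θ₂,φ₂) over m ∈ [−6, 6]; prefactor 4π/(2·6+1) = 0.966644:
  [-6]  conj(Y_{6,-6})(Ω₁) = -0.088761-0.055264i ; Y_{6,-6}(Ω₂) = -0.129216+0.084375i ; Δ = +0.016132-0.000348i
  [-5]  conj(Y_{6,-5})(Ω₁) = +0.162706+0.246655i ; Y_{6,-5}(Ω₂) = +0.168610+0.322251i ; Δ = -0.052051+0.094021i
  [-4]  conj(Y_{6,-4})(Ω₁) = -0.066275-0.431659i ; Y_{6,-4}(Ω₂) = +0.383175-0.155559i ; Δ = -0.092543-0.155092i
  [-3]  conj(Y_{6,-3})(Ω₁) = -0.073479+0.257039i ; Y_{6,-3}(Ω₂) = -0.028373-0.095348i ; Δ = +0.026593-0.000287i
  [-2]  conj(Y_{6,-2})(Ω₁) = -0.117598+0.137031i ; Y_{6,-2}(Ω₂) = +0.304095-0.059374i ; Δ = -0.027625+0.048653i
  [-1]  conj(Y_{6,-1})(Ω₁) = +0.315102-0.144812i ; Y_{6,-1}(Ω₂) = -0.021918-0.226632i ; Δ = -0.039725-0.068238i
  [+0]  conj(Y_{6,0})(Ω₁) = +0.088914-0.000000i ; Y_{6,0}(Ω₂) = +0.254567+0.000000i ; Δ = +0.022635+0.000000i
  [+1]  conj(Y_{6,1})(Ω₁) = -0.315102-0.144812i ; Y_{6,1}(Ω₂) = +0.021918-0.226632i ; Δ = -0.039725+0.068238i
  [+2]  conj(Y_{6,2})(Ω₁) = -0.117598-0.137031i ; Y_{6,2}(Ω₂) = +0.304095+0.059374i ; Δ = -0.027625-0.048653i
  [+3]  conj(Y_{6,3})(Ω₁) = +0.073479+0.257039i ; Y_{6,3}(Ω₂) = +0.028373-0.095348i ; Δ = +0.026593+0.000287i
  [+4]  conj(Y_{6,4})(Ω₁) = -0.066275+0.431659i ; Y_{6,4}(Ω₂) = +0.383175+0.155559i ; Δ = -0.092543+0.155092i
  [+5]  conj(Y_{6,5})(Ω₁) = -0.162706+0.246655i ; Y_{6,5}(Ω₂) = -0.168610+0.322251i ; Δ = -0.052051-0.094021i
  [+6]  conj(Y_{6,6})(Ω₁) = -0.088761+0.055264i ; Y_{6,6}(Ω₂) = -0.129216-0.084375i ; Δ = +0.016132+0.000348i
Accumulated sum -0.315804+0.000000i; after 4π/(2l+1) scaling, -0.305270+0.000000i ⇒ P_6 = -0.305270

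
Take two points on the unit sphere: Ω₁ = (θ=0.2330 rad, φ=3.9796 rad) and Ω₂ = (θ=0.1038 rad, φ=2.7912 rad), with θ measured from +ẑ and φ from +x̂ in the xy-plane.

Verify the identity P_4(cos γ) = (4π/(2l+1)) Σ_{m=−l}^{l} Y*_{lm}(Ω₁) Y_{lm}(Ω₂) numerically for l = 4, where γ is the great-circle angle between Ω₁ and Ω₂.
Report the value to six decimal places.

0.778710

Expand P_4 via completeness: Σ_{m} conj(Y_{4,m}) at Ω₁ times Y_{4,m} at Ω₂ —
  term(m=-4) = +0.000000-0.000000i   from Y*(Ω₁)=-0.001230-0.000263i, Y(Ω₂)=+0.000009+0.000050i
  term(m=-3) = -0.000019-0.000009i   from Y*(Ω₁)=+0.012135-0.008803i, Y(Ω₂)=-0.000688-0.001202i
  term(m=-2) = -0.001541+0.001478i   from Y*(Ω₁)=-0.010539+0.099797i, Y(Ω₂)=+0.016264+0.013721i
  term(m=-1) = +0.027523+0.068433i   from Y*(Ω₁)=-0.257857-0.286522i, Y(Ω₂)=-0.179727-0.065685i
  term(m=+0) = +0.505783+0.000000i   from Y*(Ω₁)=+0.631216-0.000000i, Y(Ω₂)=+0.801283+0.000000i
  term(m=+1) = +0.027523-0.068433i   from Y*(Ω₁)=+0.257857-0.286522i, Y(Ω₂)=+0.179727-0.065685i
  term(m=+2) = -0.001541-0.001478i   from Y*(Ω₁)=-0.010539-0.099797i, Y(Ω₂)=+0.016264-0.013721i
  term(m=+3) = -0.000019+0.000009i   from Y*(Ω₁)=-0.012135-0.008803i, Y(Ω₂)=+0.000688-0.001202i
  term(m=+4) = +0.000000+0.000000i   from Y*(Ω₁)=-0.001230+0.000263i, Y(Ω₂)=+0.000009-0.000050i
Total Σ_m = +0.557710+0.000000i. Multiply by 1.396263: +0.778710+0.000000i. P_4(cos γ) = 0.778710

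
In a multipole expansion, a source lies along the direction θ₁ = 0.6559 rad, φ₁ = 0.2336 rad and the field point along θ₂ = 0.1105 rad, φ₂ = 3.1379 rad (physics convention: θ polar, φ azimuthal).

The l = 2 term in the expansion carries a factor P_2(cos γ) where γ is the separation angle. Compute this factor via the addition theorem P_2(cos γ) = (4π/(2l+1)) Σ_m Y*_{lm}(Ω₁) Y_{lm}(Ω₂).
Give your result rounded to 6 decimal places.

0.282569

Addition theorem: P_2(cos γ) = (4π/5) Σ_m Y*_{lm}(Ω₁) Y_{lm}(Ω₂), m = −2…2:
  [-2]  conj(Y_{2,-2})(Ω₁) = +0.128276+0.064708i ; Y_{2,-2}(Ω₂) = +0.004697+0.000035i ; Δ = +0.000600+0.000308i
  [-1]  conj(Y_{2,-1})(Ω₁) = +0.363249+0.086433i ; Y_{2,-1}(Ω₂) = -0.084673-0.000313i ; Δ = -0.030730-0.007432i
  [+0]  conj(Y_{2,0})(Ω₁) = +0.278858-0.000000i ; Y_{2,0}(Ω₂) = +0.619277+0.000000i ; Δ = +0.172691+0.000000i
  [+1]  conj(Y_{2,1})(Ω₁) = -0.363249+0.086433i ; Y_{2,1}(Ω₂) = +0.084673-0.000313i ; Δ = -0.030730+0.007432i
  [+2]  conj(Y_{2,2})(Ω₁) = +0.128276-0.064708i ; Y_{2,2}(Ω₂) = +0.004697-0.000035i ; Δ = +0.000600-0.000308i
Σ over m = +0.112431+0.000000i; ×(4π/5) → +0.282569+0.000000i. Real part: 0.282569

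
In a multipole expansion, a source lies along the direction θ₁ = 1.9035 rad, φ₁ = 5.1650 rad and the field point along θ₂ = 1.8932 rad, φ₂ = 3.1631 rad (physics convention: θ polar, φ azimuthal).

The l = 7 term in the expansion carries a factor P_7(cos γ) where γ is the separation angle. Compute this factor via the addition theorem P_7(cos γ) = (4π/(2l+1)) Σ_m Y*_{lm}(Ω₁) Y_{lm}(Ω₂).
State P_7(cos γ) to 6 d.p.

Expand P_7 via completeness: Σ_{m} conj(Y_{7,m}) at Ω₁ times Y_{7,m} at Ω₂ —
  [-7]  conj(Y_{7,-7})(Ω₁) = (0.008990, -0.336819) ; Y_{7,-7}(Ω₂) = (-0.341389, 0.051789) ; Δ = (0.014374, 0.115452)
  [-6]  conj(Y_{7,-6})(Ω₁) = (-0.396715, 0.179989) ; Y_{7,-6}(Ω₂) = (-0.428008, 0.055541) ; Δ = (0.159800, -0.099071)
  [-5]  conj(Y_{7,-5})(Ω₁) = (0.082384, 0.068308) ; Y_{7,-5}(Ω₂) = (-0.085436, 0.009223) ; Δ = (-0.007669, -0.005076)
  [-4]  conj(Y_{7,-4})(Ω₁) = (-0.073246, 0.299767) ; Y_{7,-4}(Ω₂) = (0.317763, -0.027405) ; Δ = (-0.015060, 0.097262)
  [-3]  conj(Y_{7,-3})(Ω₁) = (0.220312, -0.047641) ; Y_{7,-3}(Ω₂) = (0.205798, -0.013297) ; Δ = (0.044706, -0.012734)
  [-2]  conj(Y_{7,-2})(Ω₁) = (0.137945, 0.175709) ; Y_{7,-2}(Ω₂) = (-0.240515, 0.010352) ; Δ = (-0.034997, -0.040833)
  [-1]  conj(Y_{7,-1})(Ω₁) = (0.113227, -0.232843) ; Y_{7,-1}(Ω₂) = (-0.242162, 0.005209) ; Δ = (-0.026206, 0.056976)
  [+0]  conj(Y_{7,0})(Ω₁) = (0.195452, -0.000000) ; Y_{7,0}(Ω₂) = (0.214774, 0.000000) ; Δ = (0.041978, 0.000000)
  [+1]  conj(Y_{7,1})(Ω₁) = (-0.113227, -0.232843) ; Y_{7,1}(Ω₂) = (0.242162, 0.005209) ; Δ = (-0.026206, -0.056976)
  [+2]  conj(Y_{7,2})(Ω₁) = (0.137945, -0.175709) ; Y_{7,2}(Ω₂) = (-0.240515, -0.010352) ; Δ = (-0.034997, 0.040833)
  [+3]  conj(Y_{7,3})(Ω₁) = (-0.220312, -0.047641) ; Y_{7,3}(Ω₂) = (-0.205798, -0.013297) ; Δ = (0.044706, 0.012734)
  [+4]  conj(Y_{7,4})(Ω₁) = (-0.073246, -0.299767) ; Y_{7,4}(Ω₂) = (0.317763, 0.027405) ; Δ = (-0.015060, -0.097262)
  [+5]  conj(Y_{7,5})(Ω₁) = (-0.082384, 0.068308) ; Y_{7,5}(Ω₂) = (0.085436, 0.009223) ; Δ = (-0.007669, 0.005076)
  [+6]  conj(Y_{7,6})(Ω₁) = (-0.396715, -0.179989) ; Y_{7,6}(Ω₂) = (-0.428008, -0.055541) ; Δ = (0.159800, 0.099071)
  [+7]  conj(Y_{7,7})(Ω₁) = (-0.008990, -0.336819) ; Y_{7,7}(Ω₂) = (0.341389, 0.051789) ; Δ = (0.014374, -0.115452)
Total Σ_m = (0.311877, 0.000000). Multiply by 0.837758: (0.261278, 0.000000). P_7(cos γ) = 0.261278

0.261278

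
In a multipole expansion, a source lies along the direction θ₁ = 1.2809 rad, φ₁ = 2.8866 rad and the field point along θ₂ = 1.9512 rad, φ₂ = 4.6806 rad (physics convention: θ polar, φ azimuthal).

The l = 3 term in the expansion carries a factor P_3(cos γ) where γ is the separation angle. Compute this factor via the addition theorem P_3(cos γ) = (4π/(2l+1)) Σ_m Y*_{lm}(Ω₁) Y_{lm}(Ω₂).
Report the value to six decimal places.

0.385029

Expand P_3 via completeness: Σ_{m} conj(Y_{3,m}) at Ω₁ times Y_{3,m} at Ω₂ —
  m=-3: Y*=-0.264857+0.254256i  Y=+0.031804-0.332474i  product +0.076110+0.096144i
  m=-2: Y*=+0.234130-0.130958i  Y=+0.326485+0.020785i  product +0.079162-0.037889i
  m=-1: Y*=+0.177244-0.046202i  Y=+0.002963-0.093187i  product -0.003780-0.016654i
  m=+0: Y*=-0.276438-0.000000i  Y=+0.320167+0.000000i  product -0.088506-0.000000i
  m=+1: Y*=-0.177244-0.046202i  Y=-0.002963-0.093187i  product -0.003780+0.016654i
  m=+2: Y*=+0.234130+0.130958i  Y=+0.326485-0.020785i  product +0.079162+0.037889i
  m=+3: Y*=+0.264857+0.254256i  Y=-0.031804-0.332474i  product +0.076110-0.096144i
Accumulated sum +0.214477+0.000000i; after 4π/(2l+1) scaling, +0.385029+0.000000i ⇒ P_3 = 0.385029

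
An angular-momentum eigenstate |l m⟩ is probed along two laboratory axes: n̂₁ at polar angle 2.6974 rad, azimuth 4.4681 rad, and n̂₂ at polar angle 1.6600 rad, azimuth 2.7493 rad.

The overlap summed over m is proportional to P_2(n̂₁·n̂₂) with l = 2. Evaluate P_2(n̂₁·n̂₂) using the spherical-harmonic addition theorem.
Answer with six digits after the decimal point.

-0.499550

Summing Y*_{l m}(θ₁,φ₁)·Y_{l m}(θ₂,φ₂) over m ∈ [−2, 2]; prefactor 4π/(2·2+1) = 2.513274:
  term(m=-2) = -0.026146-0.007974i   from Y*(Ω₁)=-0.062986+0.033481i, Y(Ω₂)=+0.271190+0.270749i
  term(m=-1) = -0.003030+0.020324i   from Y*(Ω₁)=+0.072504+0.290870i, Y(Ω₂)=+0.063342+0.026207i
  term(m=+0) = -0.140412+0.000000i   from Y*(Ω₁)=+0.456056-0.000000i, Y(Ω₂)=-0.307883+0.000000i
  term(m=+1) = -0.003030-0.020324i   from Y*(Ω₁)=-0.072504+0.290870i, Y(Ω₂)=-0.063342+0.026207i
  term(m=+2) = -0.026146+0.007974i   from Y*(Ω₁)=-0.062986-0.033481i, Y(Ω₂)=+0.271190-0.270749i
Σ over m = -0.198765+0.000000i; ×(4π/5) → -0.499550+0.000000i. Real part: -0.499550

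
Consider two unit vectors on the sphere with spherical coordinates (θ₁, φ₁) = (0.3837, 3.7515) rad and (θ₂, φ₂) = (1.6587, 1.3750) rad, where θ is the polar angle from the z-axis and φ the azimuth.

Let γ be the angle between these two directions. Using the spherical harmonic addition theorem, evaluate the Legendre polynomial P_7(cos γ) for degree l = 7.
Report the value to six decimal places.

0.130916

Addition theorem: P_7(cos γ) = (4π/15) Σ_m Y*_{lm}(Ω₁) Y_{lm}(Ω₂), m = −7…7:
  term(m=-7) = -0.00015 - 0.00020j   from Y*(Ω₁)=0.00022 + 0.00047j, Y(Ω₂)=-0.47696 + 0.09679j
  term(m=-6) = 0.00009 - 0.00076j   from Y*(Ω₁)=-0.00415 - 0.00236j, Y(Ω₂)=0.06191 + 0.14806j
  term(m=-5) = -0.00689 + 0.00562j   from Y*(Ω₁)=0.02734 - 0.00252j, Y(Ω₂)=-0.26876 + 0.18066j
  term(m=-4) = -0.02004 - 0.00163j   from Y*(Ω₁)=-0.08346 + 0.07058j, Y(Ω₂)=0.13036 + 0.12979j
  term(m=-3) = 0.05466 + 0.06176j   from Y*(Ω₁)=0.07724 - 0.29162j, Y(Ω₂)=-0.15150 + 0.22755j
  term(m=-2) = -0.00417 + 0.10251j   from Y*(Ω₁)=0.18276 + 0.49915j, Y(Ω₂)=0.17840 + 0.07366j
  term(m=-1) = 0.07806 - 0.07495j   from Y*(Ω₁)=-0.34953 - 0.24424j, Y(Ω₂)=-0.04937 + 0.24894j
  term(m=+0) = -0.04686 + 0.00000j   from Y*(Ω₁)=-0.23968 + 0.00000j, Y(Ω₂)=0.19551 + 0.00000j
  term(m=+1) = 0.07806 + 0.07495j   from Y*(Ω₁)=0.34953 - 0.24424j, Y(Ω₂)=0.04937 + 0.24894j
  term(m=+2) = -0.00417 - 0.10251j   from Y*(Ω₁)=0.18276 - 0.49915j, Y(Ω₂)=0.17840 - 0.07366j
  term(m=+3) = 0.05466 - 0.06176j   from Y*(Ω₁)=-0.07724 - 0.29162j, Y(Ω₂)=0.15150 + 0.22755j
  term(m=+4) = -0.02004 + 0.00163j   from Y*(Ω₁)=-0.08346 - 0.07058j, Y(Ω₂)=0.13036 - 0.12979j
  term(m=+5) = -0.00689 - 0.00562j   from Y*(Ω₁)=-0.02734 - 0.00252j, Y(Ω₂)=0.26876 + 0.18066j
  term(m=+6) = 0.00009 + 0.00076j   from Y*(Ω₁)=-0.00415 + 0.00236j, Y(Ω₂)=0.06191 - 0.14806j
  term(m=+7) = -0.00015 + 0.00020j   from Y*(Ω₁)=-0.00022 + 0.00047j, Y(Ω₂)=0.47696 + 0.09679j
Σ over m = 0.15627 + 0.00000j; ×(4π/15) → 0.13092 + 0.00000j. Real part: 0.130916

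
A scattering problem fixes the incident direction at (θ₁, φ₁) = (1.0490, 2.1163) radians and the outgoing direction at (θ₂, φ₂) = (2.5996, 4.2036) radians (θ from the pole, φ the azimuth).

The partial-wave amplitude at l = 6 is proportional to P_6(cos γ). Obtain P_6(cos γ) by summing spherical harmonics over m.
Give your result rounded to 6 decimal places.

0.041201

Summing Y*_{l m}(θ₁,φ₁)·Y_{l m}(θ₂,φ₂) over m ∈ [−6, 6]; prefactor 4π/(2·6+1) = 0.966644:
  term(m=-6) = 0.00186 + 0.00008j   from Y*(Ω₁)=0.20331 + 0.02688j, Y(Ω₂)=0.00907 - 0.00081j
  term(m=-5) = 0.01134 - 0.01813j   from Y*(Ω₁)=-0.16433 - 0.37393j, Y(Ω₂)=0.02946 + 0.04329j
  term(m=-4) = -0.02965 - 0.05490j   from Y*(Ω₁)=-0.20040 + 0.28599j, Y(Ω₂)=-0.08002 + 0.15976j
  term(m=-3) = 0.02196 + 0.00047j   from Y*(Ω₁)=-0.05639 - 0.00371j, Y(Ω₂)=-0.38819 + 0.01726j
  term(m=-2) = 0.08677 - 0.14548j   from Y*(Ω₁)=0.16215 + 0.31162j, Y(Ω₂)=-0.25337 - 0.41029j
  term(m=-1) = -0.00505 - 0.00888j   from Y*(Ω₁)=0.03846 - 0.06336j, Y(Ω₂)=0.06715 - 0.12039j
  term(m=+0) = -0.13184 + 0.00000j   from Y*(Ω₁)=0.32966 + 0.00000j, Y(Ω₂)=-0.39994 + 0.00000j
  term(m=+1) = -0.00505 + 0.00888j   from Y*(Ω₁)=-0.03846 - 0.06336j, Y(Ω₂)=-0.06715 - 0.12039j
  term(m=+2) = 0.08677 + 0.14548j   from Y*(Ω₁)=0.16215 - 0.31162j, Y(Ω₂)=-0.25337 + 0.41029j
  term(m=+3) = 0.02196 - 0.00047j   from Y*(Ω₁)=0.05639 - 0.00371j, Y(Ω₂)=0.38819 + 0.01726j
  term(m=+4) = -0.02965 + 0.05490j   from Y*(Ω₁)=-0.20040 - 0.28599j, Y(Ω₂)=-0.08002 - 0.15976j
  term(m=+5) = 0.01134 + 0.01813j   from Y*(Ω₁)=0.16433 - 0.37393j, Y(Ω₂)=-0.02946 + 0.04329j
  term(m=+6) = 0.00186 - 0.00008j   from Y*(Ω₁)=0.20331 - 0.02688j, Y(Ω₂)=0.00907 + 0.00081j
Total Σ_m = 0.04262 + 0.00000j. Multiply by 0.966644: 0.04120 + 0.00000j. P_6(cos γ) = 0.041201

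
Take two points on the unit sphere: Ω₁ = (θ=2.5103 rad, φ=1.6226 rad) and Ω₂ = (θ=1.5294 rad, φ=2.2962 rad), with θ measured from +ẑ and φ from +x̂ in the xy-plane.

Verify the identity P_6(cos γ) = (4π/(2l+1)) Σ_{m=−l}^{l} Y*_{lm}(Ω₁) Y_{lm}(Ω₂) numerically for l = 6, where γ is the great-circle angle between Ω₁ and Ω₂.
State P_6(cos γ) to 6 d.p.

Summing Y*_{l m}(θ₁,φ₁)·Y_{l m}(θ₂,φ₂) over m ∈ [−6, 6]; prefactor 4π/(2·6+1) = 0.966644:
  term(m=-6) = -0.006099+0.007686i   from Y*(Ω₁)=-0.019438-0.006244i, Y(Ω₂)=+0.169290-0.449803i
  term(m=-5) = +0.006501-0.001497i   from Y*(Ω₁)=+0.024777-0.093508i, Y(Ω₂)=+0.032175+0.060992i
  term(m=-4) = +0.083992+0.040283i   from Y*(Ω₁)=+0.261307+0.054935i, Y(Ω₂)=+0.338864+0.082918i
  term(m=-3) = -0.015711-0.032524i   from Y*(Ω₁)=-0.069749+0.445184i, Y(Ω₂)=-0.065911+0.045618i
  term(m=-2) = +0.026037-0.114500i   from Y*(Ω₁)=-0.370602-0.038535i, Y(Ω₂)=-0.037723+0.312880i
  term(m=-1) = +0.006929-0.005530i   from Y*(Ω₁)=-0.005445+0.105021i, Y(Ω₂)=-0.055928-0.063076i
  term(m=+0) = +0.125044+0.000000i   from Y*(Ω₁)=-0.408011-0.000000i, Y(Ω₂)=-0.306473+0.000000i
  term(m=+1) = +0.006929+0.005530i   from Y*(Ω₁)=+0.005445+0.105021i, Y(Ω₂)=+0.055928-0.063076i
  term(m=+2) = +0.026037+0.114500i   from Y*(Ω₁)=-0.370602+0.038535i, Y(Ω₂)=-0.037723-0.312880i
  term(m=+3) = -0.015711+0.032524i   from Y*(Ω₁)=+0.069749+0.445184i, Y(Ω₂)=+0.065911+0.045618i
  term(m=+4) = +0.083992-0.040283i   from Y*(Ω₁)=+0.261307-0.054935i, Y(Ω₂)=+0.338864-0.082918i
  term(m=+5) = +0.006501+0.001497i   from Y*(Ω₁)=-0.024777-0.093508i, Y(Ω₂)=-0.032175+0.060992i
  term(m=+6) = -0.006099-0.007686i   from Y*(Ω₁)=-0.019438+0.006244i, Y(Ω₂)=+0.169290+0.449803i
Σ over m = +0.328341+0.000000i; ×(4π/13) → +0.317389+0.000000i. Real part: 0.317389

0.317389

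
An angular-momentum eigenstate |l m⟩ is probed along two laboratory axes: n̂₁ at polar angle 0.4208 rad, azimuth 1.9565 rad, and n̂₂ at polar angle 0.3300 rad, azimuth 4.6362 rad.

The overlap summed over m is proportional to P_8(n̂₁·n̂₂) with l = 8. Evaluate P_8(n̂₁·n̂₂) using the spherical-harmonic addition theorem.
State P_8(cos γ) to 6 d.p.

0.213687

Addition theorem: P_8(cos γ) = (4π/17) Σ_m Y*_{lm}(Ω₁) Y_{lm}(Ω₂), m = −8…8:
  m=-8: (-0.000399, 0.000022) × (0.000051, 0.000036) = (-0.000000, -0.000000)  (running Σ = (-0.000000, -0.000000))
  m=-7: (0.001527, 0.003229) × (0.000372, -0.000630) = (0.000003, 0.000000)  (running Σ = (0.000003, 0.000000))
  m=-6: (0.013609, -0.014802) × (-0.004859, -0.002390) = (-0.000101, 0.000039)  (running Σ = (-0.000099, 0.000040))
  m=-5: (-0.075098, -0.028072) × (-0.010653, 0.026599) = (0.001547, -0.001698)  (running Σ = (0.001448, -0.001659))
  m=-4: (0.006445, 0.230268) × (0.106017, 0.033348) = (-0.006996, 0.024627)  (running Σ = (-0.005548, 0.022968))
  m=-3: (0.418426, -0.183697) × (0.069886, -0.300413) = (-0.025943, -0.138538)  (running Σ = (-0.031491, -0.115570))
  m=-2: (-0.383193, -0.372618) × (-0.552599, -0.084862) = (0.180131, 0.238427)  (running Σ = (0.148640, 0.122857))
  m=-1: (-0.047878, 0.117914) × (-0.036601, 0.479465) = (-0.054783, -0.027272)  (running Σ = (0.093857, 0.095586))
  m=0: (-0.459990, -0.000000) × (-0.220363, 0.000000) = (0.101365, 0.000000)  (running Σ = (0.195222, 0.095586))
  m=1: (0.047878, 0.117914) × (0.036601, 0.479465) = (-0.054783, 0.027272)  (running Σ = (0.140439, 0.122857))
  m=2: (-0.383193, 0.372618) × (-0.552599, 0.084862) = (0.180131, -0.238427)  (running Σ = (0.320570, -0.115570))
  m=3: (-0.418426, -0.183697) × (-0.069886, -0.300413) = (-0.025943, 0.138538)  (running Σ = (0.294627, 0.022968))
  m=4: (0.006445, -0.230268) × (0.106017, -0.033348) = (-0.006996, -0.024627)  (running Σ = (0.287632, -0.001659))
  m=5: (0.075098, -0.028072) × (0.010653, 0.026599) = (0.001547, 0.001698)  (running Σ = (0.289178, 0.000040))
  m=6: (0.013609, 0.014802) × (-0.004859, 0.002390) = (-0.000101, -0.000039)  (running Σ = (0.289077, 0.000000))
  m=7: (-0.001527, 0.003229) × (-0.000372, -0.000630) = (0.000003, -0.000000)  (running Σ = (0.289079, -0.000000))
  m=8: (-0.000399, -0.000022) × (0.000051, -0.000036) = (-0.000000, 0.000000)  (running Σ = (0.289079, -0.000000))
Σ over m = (0.289079, -0.000000); ×(4π/17) → (0.213687, -0.000000). Real part: 0.213687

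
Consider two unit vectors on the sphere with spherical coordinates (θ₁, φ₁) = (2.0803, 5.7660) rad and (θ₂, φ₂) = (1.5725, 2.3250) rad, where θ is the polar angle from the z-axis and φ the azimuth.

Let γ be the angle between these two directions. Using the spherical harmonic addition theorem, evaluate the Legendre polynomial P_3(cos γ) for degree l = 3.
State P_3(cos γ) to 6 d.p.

Expand P_3 via completeness: Σ_{m} conj(Y_{3,m}) at Ω₁ times Y_{3,m} at Ω₂ —
  m=-3: Y*=+0.005340-0.277531i  Y=+0.321298-0.266161i  product -0.072152-0.090592i
  m=-2: Y*=-0.194147+0.326527i  Y=+0.000109-0.001738i  product +0.000546+0.000373i
  m=-1: Y*=+0.046465-0.026430i  Y=+0.221281+0.235535i  product +0.016507+0.005096i
  m=+0: Y*=+0.329543-0.000000i  Y=+0.001907+0.000000i  product +0.000629+0.000000i
  m=+1: Y*=-0.046465-0.026430i  Y=-0.221281+0.235535i  product +0.016507-0.005096i
  m=+2: Y*=-0.194147-0.326527i  Y=+0.000109+0.001738i  product +0.000546-0.000373i
  m=+3: Y*=-0.005340-0.277531i  Y=-0.321298-0.266161i  product -0.072152+0.090592i
Σ over m = -0.109569+0.000000i; ×(4π/7) → -0.196697+0.000000i. Real part: -0.196697

-0.196697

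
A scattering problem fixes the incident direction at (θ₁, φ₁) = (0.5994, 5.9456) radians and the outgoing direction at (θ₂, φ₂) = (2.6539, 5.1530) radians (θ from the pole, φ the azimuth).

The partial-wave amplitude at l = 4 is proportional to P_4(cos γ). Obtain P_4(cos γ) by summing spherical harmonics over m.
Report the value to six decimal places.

-0.351403

Term-by-term m-sum for l=4 (normalisation 4π/9 = 1.396263):
  m=-4: (0.009802, -0.043740) × (-0.004064, -0.020945) = (-0.000956, -0.000028)  (running Σ = (-0.000956, -0.000028))
  m=-3: (0.098257, -0.157407) × (0.110263, 0.028033) = (0.015247, -0.014602)  (running Σ = (0.014291, -0.014629))
  m=-2: (0.313495, -0.251017) × (-0.208561, 0.252918) = (-0.001896, 0.131641)  (running Σ = (0.012394, 0.117012))
  m=-1: (0.368481, -0.129345) × (-0.205717, -0.436277) = (-0.132233, -0.134151)  (running Σ = (-0.119838, -0.017140))
  m=0: (-0.125388, -0.000000) × (0.095678, 0.000000) = (-0.011997, -0.000000)  (running Σ = (-0.131835, -0.017140))
  m=1: (-0.368481, -0.129345) × (0.205717, -0.436277) = (-0.132233, 0.134151)  (running Σ = (-0.264068, 0.117012))
  m=2: (0.313495, 0.251017) × (-0.208561, -0.252918) = (-0.001896, -0.131641)  (running Σ = (-0.265964, -0.014629))
  m=3: (-0.098257, -0.157407) × (-0.110263, 0.028033) = (0.015247, 0.014602)  (running Σ = (-0.250718, -0.000028))
  m=4: (0.009802, 0.043740) × (-0.004064, 0.020945) = (-0.000956, 0.000028)  (running Σ = (-0.251674, -0.000000))
Total Σ_m = (-0.251674, -0.000000). Multiply by 1.396263: (-0.351403, -0.000000). P_4(cos γ) = -0.351403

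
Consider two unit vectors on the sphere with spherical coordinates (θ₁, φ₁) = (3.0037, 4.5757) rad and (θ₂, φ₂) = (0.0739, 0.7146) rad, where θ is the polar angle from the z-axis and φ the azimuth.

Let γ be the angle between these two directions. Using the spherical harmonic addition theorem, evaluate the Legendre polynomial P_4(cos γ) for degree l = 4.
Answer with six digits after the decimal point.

0.954843

Addition theorem: P_4(cos γ) = (4π/9) Σ_m Y*_{lm}(Ω₁) Y_{lm}(Ω₂), m = −4…4:
  m=-4: Y*=0.00013 - 0.00008j  Y=-0.00001 - 0.00000j  product -0.00000 + 0.00000j
  m=-3: Y*=-0.00128 - 0.00295j  Y=-0.00027 - 0.00042j  product -0.00000 + 0.00000j
  m=-2: Y*=-0.03571 + 0.01001j  Y=0.00153 - 0.01076j  product 0.00005 + 0.00040j
  m=-1: Y*=0.03395 + 0.24680j  Y=0.10424 - 0.09044j  product 0.02586 + 0.02266j
  m=+0: Y*=0.76766 + 0.00000j  Y=0.82333 + 0.00000j  product 0.63203 + 0.00000j
  m=+1: Y*=-0.03395 + 0.24680j  Y=-0.10424 - 0.09044j  product 0.02586 - 0.02266j
  m=+2: Y*=-0.03571 - 0.01001j  Y=0.00153 + 0.01076j  product 0.00005 - 0.00040j
  m=+3: Y*=0.00128 - 0.00295j  Y=0.00027 - 0.00042j  product -0.00000 - 0.00000j
  m=+4: Y*=0.00013 + 0.00008j  Y=-0.00001 + 0.00000j  product -0.00000 - 0.00000j
Total Σ_m = 0.68386 + 0.00000j. Multiply by 1.396263: 0.95484 + 0.00000j. P_4(cos γ) = 0.954843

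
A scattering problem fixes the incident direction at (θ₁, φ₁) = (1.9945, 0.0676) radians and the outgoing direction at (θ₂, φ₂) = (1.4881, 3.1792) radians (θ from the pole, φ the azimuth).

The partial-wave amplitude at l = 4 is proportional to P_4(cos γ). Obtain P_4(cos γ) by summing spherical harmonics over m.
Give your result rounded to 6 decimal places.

0.492398

Expand P_4 via completeness: Σ_{m} conj(Y_{4,m}) at Ω₁ times Y_{4,m} at Ω₂ —
  [-4]  conj(Y_{4,-4})(Ω₁) = (0.294466, 0.081623) ; Y_{4,-4}(Ω₂) = (0.431585, -0.065417) ; Δ = (0.132427, 0.015964)
  [-3]  conj(Y_{4,-3})(Ω₁) = (-0.381822, -0.078513) ; Y_{4,-3}(Ω₂) = (-0.101684, 0.011521) ; Δ = (0.039730, 0.003584)
  [-2]  conj(Y_{4,-2})(Ω₁) = (0.050474, 0.006866) ; Y_{4,-2}(Ω₂) = (-0.315478, 0.023773) ; Δ = (-0.016087, -0.000966)
  [-1]  conj(Y_{4,-1})(Ω₁) = (0.321384, 0.021759) ; Y_{4,-1}(Ω₂) = (0.114892, -0.004323) ; Δ = (0.037018, 0.001111)
  [+0]  conj(Y_{4,0})(Ω₁) = (-0.113298, -0.000000) ; Y_{4,0}(Ω₂) = (0.295875, 0.000000) ; Δ = (-0.033522, -0.000000)
  [+1]  conj(Y_{4,1})(Ω₁) = (-0.321384, 0.021759) ; Y_{4,1}(Ω₂) = (-0.114892, -0.004323) ; Δ = (0.037018, -0.001111)
  [+2]  conj(Y_{4,2})(Ω₁) = (0.050474, -0.006866) ; Y_{4,2}(Ω₂) = (-0.315478, -0.023773) ; Δ = (-0.016087, 0.000966)
  [+3]  conj(Y_{4,3})(Ω₁) = (0.381822, -0.078513) ; Y_{4,3}(Ω₂) = (0.101684, 0.011521) ; Δ = (0.039730, -0.003584)
  [+4]  conj(Y_{4,4})(Ω₁) = (0.294466, -0.081623) ; Y_{4,4}(Ω₂) = (0.431585, 0.065417) ; Δ = (0.132427, -0.015964)
Total Σ_m = (0.352654, 0.000000). Multiply by 1.396263: (0.492398, 0.000000). P_4(cos γ) = 0.492398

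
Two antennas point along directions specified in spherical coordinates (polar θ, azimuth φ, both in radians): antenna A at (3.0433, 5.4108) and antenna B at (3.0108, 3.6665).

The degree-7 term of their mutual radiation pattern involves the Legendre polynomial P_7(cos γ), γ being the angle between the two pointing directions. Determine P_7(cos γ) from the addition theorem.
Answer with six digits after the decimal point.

Summing Y*_{l m}(θ₁,φ₁)·Y_{l m}(θ₂,φ₂) over m ∈ [−7, 7]; prefactor 4π/(2·7+1) = 0.837758:
  term(m=-7) = +0.000000-0.000000i   from Y*(Ω₁)=+0.000000+0.000000i, Y(Ω₂)=+0.000000-0.000000i
  term(m=-6) = -0.000000-0.000000i   from Y*(Ω₁)=-0.000001-0.000001i, Y(Ω₂)=+0.000009-0.000000i
  term(m=-5) = -0.000000+0.000000i   from Y*(Ω₁)=-0.000014+0.000037i, Y(Ω₂)=+0.000142+0.000081i
  term(m=-4) = +0.000001+0.000001i   from Y*(Ω₁)=+0.000629-0.000228i, Y(Ω₂)=+0.001039+0.001777i
  term(m=-3) = +0.000076-0.000132i   from Y*(Ω₁)=-0.007050-0.004078i, Y(Ω₂)=+0.000074+0.018726i
  term(m=-2) = -0.007763-0.002807i   from Y*(Ω₁)=+0.012022+0.068405i, Y(Ω₂)=-0.059161+0.103091i
  term(m=-1) = -0.030719+0.175274i   from Y*(Ω₁)=+0.241478-0.287619i, Y(Ω₂)=-0.410037+0.237451i
  term(m=+0) = +0.803366+0.000000i   from Y*(Ω₁)=-0.949636-0.000000i, Y(Ω₂)=-0.845973+0.000000i
  term(m=+1) = -0.030719-0.175274i   from Y*(Ω₁)=-0.241478-0.287619i, Y(Ω₂)=+0.410037+0.237451i
  term(m=+2) = -0.007763+0.002807i   from Y*(Ω₁)=+0.012022-0.068405i, Y(Ω₂)=-0.059161-0.103091i
  term(m=+3) = +0.000076+0.000132i   from Y*(Ω₁)=+0.007050-0.004078i, Y(Ω₂)=-0.000074+0.018726i
  term(m=+4) = +0.000001-0.000001i   from Y*(Ω₁)=+0.000629+0.000228i, Y(Ω₂)=+0.001039-0.001777i
  term(m=+5) = -0.000000-0.000000i   from Y*(Ω₁)=+0.000014+0.000037i, Y(Ω₂)=-0.000142+0.000081i
  term(m=+6) = -0.000000+0.000000i   from Y*(Ω₁)=-0.000001+0.000001i, Y(Ω₂)=+0.000009+0.000000i
  term(m=+7) = +0.000000+0.000000i   from Y*(Ω₁)=-0.000000+0.000000i, Y(Ω₂)=-0.000000-0.000000i
Total Σ_m = +0.726555-0.000000i. Multiply by 0.837758: +0.608677-0.000000i. P_7(cos γ) = 0.608677

0.608677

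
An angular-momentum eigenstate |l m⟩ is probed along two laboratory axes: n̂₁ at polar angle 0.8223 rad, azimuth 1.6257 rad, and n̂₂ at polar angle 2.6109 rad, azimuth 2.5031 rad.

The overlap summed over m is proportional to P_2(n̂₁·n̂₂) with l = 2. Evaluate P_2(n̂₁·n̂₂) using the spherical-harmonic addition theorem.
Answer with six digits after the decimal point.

Addition theorem: P_2(cos γ) = (4π/5) Σ_m Y*_{lm}(Ω₁) Y_{lm}(Ω₂), m = −2…2:
  m=-2: Y*=(-0.206129, -0.022726)  Y=(0.028656, 0.094711)  product (-0.003755, -0.020174)
  m=-1: Y*=(-0.021140, 0.384642)  Y=(0.270794, 0.200984)  product (-0.083031, 0.099910)
  m=+0: Y*=(0.122812, -0.000000)  Y=(0.388403, 0.000000)  product (0.047701, 0.000000)
  m=+1: Y*=(0.021140, 0.384642)  Y=(-0.270794, 0.200984)  product (-0.083031, -0.099910)
  m=+2: Y*=(-0.206129, 0.022726)  Y=(0.028656, -0.094711)  product (-0.003755, 0.020174)
Σ over m = (-0.125871, -0.000000); ×(4π/5) → (-0.316349, -0.000000). Real part: -0.316349

-0.316349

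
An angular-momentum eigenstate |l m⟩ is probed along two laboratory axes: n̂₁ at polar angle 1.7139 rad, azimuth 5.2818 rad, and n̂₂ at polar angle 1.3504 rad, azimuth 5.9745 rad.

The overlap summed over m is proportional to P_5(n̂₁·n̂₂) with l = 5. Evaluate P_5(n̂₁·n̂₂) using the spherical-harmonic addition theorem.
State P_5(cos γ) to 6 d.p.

-0.382380

Term-by-term m-sum for l=5 (normalisation 4π/11 = 1.142397):
  m=-5: Y*=+0.127989+0.421904i  Y=+0.011238+0.410494i  product -0.171751+0.057280i
  m=-4: Y*=+0.130467-0.152760i  Y=+0.095938+0.274655i  product +0.054473+0.021178i
  m=-3: Y*=+0.271455+0.037545i  Y=-0.110088-0.146406i  product -0.024387-0.043876i
  m=-2: Y*=-0.093085-0.201913i  Y=-0.246426-0.174949i  product -0.012386+0.066042i
  m=-1: Y*=+0.123728-0.193284i  Y=+0.112811+0.035973i  product +0.020911-0.017354i
  m=+0: Y*=-0.226872-0.000000i  Y=+0.301652+0.000000i  product -0.068437-0.000000i
  m=+1: Y*=-0.123728-0.193284i  Y=-0.112811+0.035973i  product +0.020911+0.017354i
  m=+2: Y*=-0.093085+0.201913i  Y=-0.246426+0.174949i  product -0.012386-0.066042i
  m=+3: Y*=-0.271455+0.037545i  Y=+0.110088-0.146406i  product -0.024387+0.043876i
  m=+4: Y*=+0.130467+0.152760i  Y=+0.095938-0.274655i  product +0.054473-0.021178i
  m=+5: Y*=-0.127989+0.421904i  Y=-0.011238+0.410494i  product -0.171751-0.057280i
Total Σ_m = -0.334717-0.000000i. Multiply by 1.142397: -0.382380-0.000000i. P_5(cos γ) = -0.382380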